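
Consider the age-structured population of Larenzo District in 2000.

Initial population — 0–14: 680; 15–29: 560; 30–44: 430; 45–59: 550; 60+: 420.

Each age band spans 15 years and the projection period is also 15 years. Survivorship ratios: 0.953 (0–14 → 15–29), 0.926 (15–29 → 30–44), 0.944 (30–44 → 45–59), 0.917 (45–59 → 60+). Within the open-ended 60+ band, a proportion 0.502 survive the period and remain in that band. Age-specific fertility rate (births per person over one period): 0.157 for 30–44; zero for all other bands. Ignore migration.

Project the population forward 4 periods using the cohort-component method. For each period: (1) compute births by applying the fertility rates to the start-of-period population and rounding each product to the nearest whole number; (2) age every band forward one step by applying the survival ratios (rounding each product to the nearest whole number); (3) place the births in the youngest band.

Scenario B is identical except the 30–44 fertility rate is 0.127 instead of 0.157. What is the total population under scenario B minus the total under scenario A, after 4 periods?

After projecting period 1:
Births: 430 × 0.157 = 68
15–29: 680 × 0.953 = 648
30–44: 560 × 0.926 = 519
45–59: 430 × 0.944 = 406
60+: 550 × 0.917 + 420 × 0.502 = 504 + 211 = 715
Population now: 0–14=68, 15–29=648, 30–44=519, 45–59=406, 60+=715
After projecting period 2:
Births: 519 × 0.157 = 81
15–29: 68 × 0.953 = 65
30–44: 648 × 0.926 = 600
45–59: 519 × 0.944 = 490
60+: 406 × 0.917 + 715 × 0.502 = 372 + 359 = 731
Population now: 0–14=81, 15–29=65, 30–44=600, 45–59=490, 60+=731
After projecting period 3:
Births: 600 × 0.157 = 94
15–29: 81 × 0.953 = 77
30–44: 65 × 0.926 = 60
45–59: 600 × 0.944 = 566
60+: 490 × 0.917 + 731 × 0.502 = 449 + 367 = 816
Population now: 0–14=94, 15–29=77, 30–44=60, 45–59=566, 60+=816
After projecting period 4:
Births: 60 × 0.157 = 9
15–29: 94 × 0.953 = 90
30–44: 77 × 0.926 = 71
45–59: 60 × 0.944 = 57
60+: 566 × 0.917 + 816 × 0.502 = 519 + 410 = 929
Population now: 0–14=9, 15–29=90, 30–44=71, 45–59=57, 60+=929
Scenario A total after 4 periods: 1156
Scenario B projection —
After projecting period 1:
Births: 430 × 0.127 = 55
15–29: 680 × 0.953 = 648
30–44: 560 × 0.926 = 519
45–59: 430 × 0.944 = 406
60+: 550 × 0.917 + 420 × 0.502 = 504 + 211 = 715
Population now: 0–14=55, 15–29=648, 30–44=519, 45–59=406, 60+=715
After projecting period 2:
Births: 519 × 0.127 = 66
15–29: 55 × 0.953 = 52
30–44: 648 × 0.926 = 600
45–59: 519 × 0.944 = 490
60+: 406 × 0.917 + 715 × 0.502 = 372 + 359 = 731
Population now: 0–14=66, 15–29=52, 30–44=600, 45–59=490, 60+=731
After projecting period 3:
Births: 600 × 0.127 = 76
15–29: 66 × 0.953 = 63
30–44: 52 × 0.926 = 48
45–59: 600 × 0.944 = 566
60+: 490 × 0.917 + 731 × 0.502 = 449 + 367 = 816
Population now: 0–14=76, 15–29=63, 30–44=48, 45–59=566, 60+=816
After projecting period 4:
Births: 48 × 0.127 = 6
15–29: 76 × 0.953 = 72
30–44: 63 × 0.926 = 58
45–59: 48 × 0.944 = 45
60+: 566 × 0.917 + 816 × 0.502 = 519 + 410 = 929
Population now: 0–14=6, 15–29=72, 30–44=58, 45–59=45, 60+=929
Scenario B total after 4 periods: 1110
Difference B − A = 1110 − 1156 = -46

-46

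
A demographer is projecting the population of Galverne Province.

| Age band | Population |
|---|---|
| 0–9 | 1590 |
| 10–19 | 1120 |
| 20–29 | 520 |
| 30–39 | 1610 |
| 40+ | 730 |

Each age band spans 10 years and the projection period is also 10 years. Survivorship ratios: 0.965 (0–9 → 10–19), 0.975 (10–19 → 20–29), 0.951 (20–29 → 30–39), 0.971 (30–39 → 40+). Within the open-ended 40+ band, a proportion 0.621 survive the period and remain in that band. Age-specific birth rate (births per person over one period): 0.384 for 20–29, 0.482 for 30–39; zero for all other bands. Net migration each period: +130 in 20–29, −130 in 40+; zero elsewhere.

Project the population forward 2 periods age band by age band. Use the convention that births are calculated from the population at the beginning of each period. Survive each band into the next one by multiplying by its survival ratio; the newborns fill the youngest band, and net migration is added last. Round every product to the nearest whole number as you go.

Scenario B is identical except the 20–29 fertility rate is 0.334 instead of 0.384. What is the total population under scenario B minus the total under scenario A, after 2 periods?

-86

After projecting period 1:
Births: 520 × 0.384 = 200, 1610 × 0.482 = 776 — total 976
10–19: 1590 × 0.965 = 1534
20–29: 1120 × 0.975 = 1092
30–39: 520 × 0.951 = 495
40+: 1610 × 0.971 + 730 × 0.621 = 1563 + 453 = 2016
Net migration: 20–29 + 130 → 1222; 40+ − 130 → 1886
→ [976, 1534, 1222, 495, 1886]
After projecting period 2:
Births: 1222 × 0.384 = 469, 495 × 0.482 = 239 — total 708
10–19: 976 × 0.965 = 942
20–29: 1534 × 0.975 = 1496
30–39: 1222 × 0.951 = 1162
40+: 495 × 0.971 + 1886 × 0.621 = 481 + 1171 = 1652
Net migration: 20–29 + 130 → 1626; 40+ − 130 → 1522
→ [708, 942, 1626, 1162, 1522]
Scenario A total after 2 periods: 5960
Scenario B projection —
After projecting period 1:
Births: 520 × 0.334 = 174, 1610 × 0.482 = 776 — total 950
10–19: 1590 × 0.965 = 1534
20–29: 1120 × 0.975 = 1092
30–39: 520 × 0.951 = 495
40+: 1610 × 0.971 + 730 × 0.621 = 1563 + 453 = 2016
Net migration: 20–29 + 130 → 1222; 40+ − 130 → 1886
→ [950, 1534, 1222, 495, 1886]
After projecting period 2:
Births: 1222 × 0.334 = 408, 495 × 0.482 = 239 — total 647
10–19: 950 × 0.965 = 917
20–29: 1534 × 0.975 = 1496
30–39: 1222 × 0.951 = 1162
40+: 495 × 0.971 + 1886 × 0.621 = 481 + 1171 = 1652
Net migration: 20–29 + 130 → 1626; 40+ − 130 → 1522
→ [647, 917, 1626, 1162, 1522]
Scenario B total after 2 periods: 5874
Difference B − A = 5874 − 5960 = -86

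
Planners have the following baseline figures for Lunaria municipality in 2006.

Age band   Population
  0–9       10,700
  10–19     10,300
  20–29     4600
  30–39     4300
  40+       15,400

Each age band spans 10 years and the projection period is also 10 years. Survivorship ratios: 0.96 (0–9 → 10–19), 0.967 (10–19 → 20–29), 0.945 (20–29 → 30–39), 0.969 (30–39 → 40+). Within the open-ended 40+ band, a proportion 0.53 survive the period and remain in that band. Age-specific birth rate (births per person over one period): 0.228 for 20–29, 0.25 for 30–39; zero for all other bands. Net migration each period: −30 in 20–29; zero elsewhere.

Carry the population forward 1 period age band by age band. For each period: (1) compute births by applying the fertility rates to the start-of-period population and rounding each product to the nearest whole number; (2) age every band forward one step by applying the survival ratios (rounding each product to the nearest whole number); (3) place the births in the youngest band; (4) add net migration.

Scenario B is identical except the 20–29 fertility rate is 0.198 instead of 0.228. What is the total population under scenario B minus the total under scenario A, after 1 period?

Let group 1 be 0–9 through group 5 = 40+.
After projecting period 1:
Births: 4600 × 0.228 = 1049, 4300 × 0.25 = 1075 ⇒ total 2124
Group 2: 10700 × 0.96 = 10272
Group 3: 10300 × 0.967 = 9960
Group 4: 4600 × 0.945 = 4347
Group 5: 4300 × 0.969 + 15400 × 0.53 = 4167 + 8162 = 12329
Net migration: Group 3 − 30 → 9930
→ [2124, 10272, 9930, 4347, 12329]
Scenario A total after 1 period: 39002
Scenario B projection —
After projecting period 1:
Births: 4600 × 0.198 = 911, 4300 × 0.25 = 1075 ⇒ total 1986
Group 2: 10700 × 0.96 = 10272
Group 3: 10300 × 0.967 = 9960
Group 4: 4600 × 0.945 = 4347
Group 5: 4300 × 0.969 + 15400 × 0.53 = 4167 + 8162 = 12329
Net migration: Group 3 − 30 → 9930
→ [1986, 10272, 9930, 4347, 12329]
Scenario B total after 1 period: 38864
Difference B − A = 38864 − 39002 = -138

-138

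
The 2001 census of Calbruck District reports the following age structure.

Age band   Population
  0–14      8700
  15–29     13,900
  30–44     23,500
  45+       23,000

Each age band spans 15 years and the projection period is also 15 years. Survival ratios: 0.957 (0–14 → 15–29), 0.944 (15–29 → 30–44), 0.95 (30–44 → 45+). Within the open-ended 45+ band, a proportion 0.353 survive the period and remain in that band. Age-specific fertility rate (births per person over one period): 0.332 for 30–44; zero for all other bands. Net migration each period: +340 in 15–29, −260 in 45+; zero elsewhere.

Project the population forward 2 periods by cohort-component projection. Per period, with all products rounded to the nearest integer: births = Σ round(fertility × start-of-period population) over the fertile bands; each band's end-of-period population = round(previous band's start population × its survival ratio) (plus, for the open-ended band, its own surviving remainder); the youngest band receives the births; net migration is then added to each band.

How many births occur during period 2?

Period 1:
Births: 23500 × 0.332 = 7802
15–29: 8700 × 0.957 = 8326
30–44: 13900 × 0.944 = 13122
45+: 23500 × 0.95 + 23000 × 0.353 = 22325 + 8119 = 30444
Net migration: 15–29 + 340 → 8666; 45+ − 260 → 30184
Population now: 0–14=7802, 15–29=8666, 30–44=13122, 45+=30184
Period 2:
Births: 13122 × 0.332 = 4357
15–29: 7802 × 0.957 = 7467
30–44: 8666 × 0.944 = 8181
45+: 13122 × 0.95 + 30184 × 0.353 = 12466 + 10655 = 23121
Net migration: 15–29 + 340 → 7807; 45+ − 260 → 22861
Population now: 0–14=4357, 15–29=7807, 30–44=8181, 45+=22861

4357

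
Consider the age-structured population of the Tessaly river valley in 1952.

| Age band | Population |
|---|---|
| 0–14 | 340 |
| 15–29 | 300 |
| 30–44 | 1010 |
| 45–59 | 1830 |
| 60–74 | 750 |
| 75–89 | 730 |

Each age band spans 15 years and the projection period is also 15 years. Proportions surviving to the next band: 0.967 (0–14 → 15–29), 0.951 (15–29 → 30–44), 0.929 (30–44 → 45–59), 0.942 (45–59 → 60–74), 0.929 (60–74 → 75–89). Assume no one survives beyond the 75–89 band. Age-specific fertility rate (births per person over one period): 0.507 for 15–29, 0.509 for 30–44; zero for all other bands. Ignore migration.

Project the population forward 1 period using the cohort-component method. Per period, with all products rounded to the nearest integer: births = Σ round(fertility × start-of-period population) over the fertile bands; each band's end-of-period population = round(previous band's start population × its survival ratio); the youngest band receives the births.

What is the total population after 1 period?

4639

Call the groups 1 to 6, youngest first.
After projecting period 1:
Births: 300 × 0.507 = 152, 1010 × 0.509 = 514 → 666
Group 2: 340 × 0.967 = 329
Group 3: 300 × 0.951 = 285
Group 4: 1010 × 0.929 = 938
Group 5: 1830 × 0.942 = 1724
Group 6: 750 × 0.929 = 697
End of period: [666, 329, 285, 938, 1724, 697]
Total after period 1: 666 + 329 + 285 + 938 + 1724 + 697 = 4639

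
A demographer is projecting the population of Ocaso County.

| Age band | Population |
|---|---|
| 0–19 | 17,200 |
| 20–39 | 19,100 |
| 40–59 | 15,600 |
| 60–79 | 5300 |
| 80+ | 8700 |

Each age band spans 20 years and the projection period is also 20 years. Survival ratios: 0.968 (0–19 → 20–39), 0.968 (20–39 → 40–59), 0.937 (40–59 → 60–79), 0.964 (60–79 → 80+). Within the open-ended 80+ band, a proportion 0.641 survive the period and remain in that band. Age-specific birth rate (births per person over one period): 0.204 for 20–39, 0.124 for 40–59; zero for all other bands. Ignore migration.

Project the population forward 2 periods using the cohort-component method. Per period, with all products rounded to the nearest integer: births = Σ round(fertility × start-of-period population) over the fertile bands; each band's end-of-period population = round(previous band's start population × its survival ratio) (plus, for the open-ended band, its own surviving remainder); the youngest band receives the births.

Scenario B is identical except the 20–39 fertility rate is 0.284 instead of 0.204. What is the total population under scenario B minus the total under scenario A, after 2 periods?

Let group 1 be 0–19 through group 5 = 80+.
[period 1]
Births: 19100 * 0.204 = 3896 ; 15600 * 0.124 = 1934 ⇒ total 5830
Group 2: 17200 * 0.968 = 16650
Group 3: 19100 * 0.968 = 18489
Group 4: 15600 * 0.937 = 14617
Group 5: 5300 * 0.964 + 8700 * 0.641 = 5109 + 5577 = 10686
Giving 5830 / 16650 / 18489 / 14617 / 10686.
[period 2]
Births: 16650 * 0.204 = 3397 ; 18489 * 0.124 = 2293 ⇒ total 5690
Group 2: 5830 * 0.968 = 5643
Group 3: 16650 * 0.968 = 16117
Group 4: 18489 * 0.937 = 17324
Group 5: 14617 * 0.964 + 10686 * 0.641 = 14091 + 6850 = 20941
Giving 5690 / 5643 / 16117 / 17324 / 20941.
Scenario A total after 2 periods: 65715
Scenario B projection —
[period 1]
Births: 19100 * 0.284 = 5424 ; 15600 * 0.124 = 1934 ⇒ total 7358
Group 2: 17200 * 0.968 = 16650
Group 3: 19100 * 0.968 = 18489
Group 4: 15600 * 0.937 = 14617
Group 5: 5300 * 0.964 + 8700 * 0.641 = 5109 + 5577 = 10686
Giving 7358 / 16650 / 18489 / 14617 / 10686.
[period 2]
Births: 16650 * 0.284 = 4729 ; 18489 * 0.124 = 2293 ⇒ total 7022
Group 2: 7358 * 0.968 = 7123
Group 3: 16650 * 0.968 = 16117
Group 4: 18489 * 0.937 = 17324
Group 5: 14617 * 0.964 + 10686 * 0.641 = 14091 + 6850 = 20941
Giving 7022 / 7123 / 16117 / 17324 / 20941.
Scenario B total after 2 periods: 68527
Difference B − A = 68527 − 65715 = 2812

2812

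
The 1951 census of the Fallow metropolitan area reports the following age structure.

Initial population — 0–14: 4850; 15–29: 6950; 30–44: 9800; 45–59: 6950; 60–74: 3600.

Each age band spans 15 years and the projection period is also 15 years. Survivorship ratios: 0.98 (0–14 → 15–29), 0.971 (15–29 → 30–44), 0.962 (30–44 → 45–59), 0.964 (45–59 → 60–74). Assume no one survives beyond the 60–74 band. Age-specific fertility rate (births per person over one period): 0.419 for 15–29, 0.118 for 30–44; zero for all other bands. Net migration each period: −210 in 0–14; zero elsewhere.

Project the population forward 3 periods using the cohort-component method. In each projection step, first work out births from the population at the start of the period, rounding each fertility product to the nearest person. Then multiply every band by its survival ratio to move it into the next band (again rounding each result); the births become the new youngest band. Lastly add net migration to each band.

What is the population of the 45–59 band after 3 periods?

4440

Period 1:
Births: 6950 × 0.419 = 2912  |  9800 × 0.118 = 1156 → total 4068
15–29: 4850 × 0.98 = 4753
30–44: 6950 × 0.971 = 6748
45–59: 9800 × 0.962 = 9428
60–74: 6950 × 0.964 = 6700
Net migration: 0–14 − 210 → 3858
Giving 3858 / 4753 / 6748 / 9428 / 6700.
Period 2:
Births: 4753 × 0.419 = 1992  |  6748 × 0.118 = 796 → total 2788
15–29: 3858 × 0.98 = 3781
30–44: 4753 × 0.971 = 4615
45–59: 6748 × 0.962 = 6492
60–74: 9428 × 0.964 = 9089
Net migration: 0–14 − 210 → 2578
Giving 2578 / 3781 / 4615 / 6492 / 9089.
Period 3:
Births: 3781 × 0.419 = 1584  |  4615 × 0.118 = 545 → total 2129
15–29: 2578 × 0.98 = 2526
30–44: 3781 × 0.971 = 3671
45–59: 4615 × 0.962 = 4440
60–74: 6492 × 0.964 = 6258
Net migration: 0–14 − 210 → 1919
Giving 1919 / 2526 / 3671 / 4440 / 6258.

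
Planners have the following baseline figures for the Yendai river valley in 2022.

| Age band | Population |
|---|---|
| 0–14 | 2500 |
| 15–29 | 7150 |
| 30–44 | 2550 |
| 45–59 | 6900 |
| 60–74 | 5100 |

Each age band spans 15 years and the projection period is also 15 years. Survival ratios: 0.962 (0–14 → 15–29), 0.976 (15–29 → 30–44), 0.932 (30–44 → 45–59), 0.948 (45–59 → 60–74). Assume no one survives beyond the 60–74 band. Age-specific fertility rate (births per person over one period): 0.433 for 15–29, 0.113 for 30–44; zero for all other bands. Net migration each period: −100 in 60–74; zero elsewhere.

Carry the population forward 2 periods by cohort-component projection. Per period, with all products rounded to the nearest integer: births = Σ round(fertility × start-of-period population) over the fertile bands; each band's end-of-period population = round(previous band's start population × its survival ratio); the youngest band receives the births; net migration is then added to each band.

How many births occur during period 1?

3384

After projecting period 1:
Births: 7150 × 0.433 = 3096, 2550 × 0.113 = 288 ⇒ total 3384
15–29: 2500 × 0.962 = 2405
30–44: 7150 × 0.976 = 6978
45–59: 2550 × 0.932 = 2377
60–74: 6900 × 0.948 = 6541
Net migration: 60–74 − 100 → 6441
→ [3384, 2405, 6978, 2377, 6441]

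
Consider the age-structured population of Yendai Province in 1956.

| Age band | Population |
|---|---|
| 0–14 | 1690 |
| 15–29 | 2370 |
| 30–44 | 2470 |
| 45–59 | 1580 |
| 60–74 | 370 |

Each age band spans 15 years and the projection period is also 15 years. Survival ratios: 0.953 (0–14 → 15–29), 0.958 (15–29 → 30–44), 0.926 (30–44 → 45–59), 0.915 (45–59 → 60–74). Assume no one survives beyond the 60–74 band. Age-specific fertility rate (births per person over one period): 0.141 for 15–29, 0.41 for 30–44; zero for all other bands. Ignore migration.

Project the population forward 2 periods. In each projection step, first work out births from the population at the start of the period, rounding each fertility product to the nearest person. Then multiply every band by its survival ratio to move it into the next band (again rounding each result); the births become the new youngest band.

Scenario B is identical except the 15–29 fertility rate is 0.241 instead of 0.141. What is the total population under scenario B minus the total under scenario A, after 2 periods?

387

— Period 1 —
Births: 2370 * 0.141 = 334, 2470 * 0.41 = 1013 ⇒ total 1347
15–29: 1690 * 0.953 = 1611
30–44: 2370 * 0.958 = 2270
45–59: 2470 * 0.926 = 2287
60–74: 1580 * 0.915 = 1446
End of period: [1347, 1611, 2270, 2287, 1446]
— Period 2 —
Births: 1611 * 0.141 = 227, 2270 * 0.41 = 931 ⇒ total 1158
15–29: 1347 * 0.953 = 1284
30–44: 1611 * 0.958 = 1543
45–59: 2270 * 0.926 = 2102
60–74: 2287 * 0.915 = 2093
End of period: [1158, 1284, 1543, 2102, 2093]
Scenario A total after 2 periods: 8180
Scenario B projection —
— Period 1 —
Births: 2370 * 0.241 = 571, 2470 * 0.41 = 1013 ⇒ total 1584
15–29: 1690 * 0.953 = 1611
30–44: 2370 * 0.958 = 2270
45–59: 2470 * 0.926 = 2287
60–74: 1580 * 0.915 = 1446
End of period: [1584, 1611, 2270, 2287, 1446]
— Period 2 —
Births: 1611 * 0.241 = 388, 2270 * 0.41 = 931 ⇒ total 1319
15–29: 1584 * 0.953 = 1510
30–44: 1611 * 0.958 = 1543
45–59: 2270 * 0.926 = 2102
60–74: 2287 * 0.915 = 2093
End of period: [1319, 1510, 1543, 2102, 2093]
Scenario B total after 2 periods: 8567
Difference B − A = 8567 − 8180 = 387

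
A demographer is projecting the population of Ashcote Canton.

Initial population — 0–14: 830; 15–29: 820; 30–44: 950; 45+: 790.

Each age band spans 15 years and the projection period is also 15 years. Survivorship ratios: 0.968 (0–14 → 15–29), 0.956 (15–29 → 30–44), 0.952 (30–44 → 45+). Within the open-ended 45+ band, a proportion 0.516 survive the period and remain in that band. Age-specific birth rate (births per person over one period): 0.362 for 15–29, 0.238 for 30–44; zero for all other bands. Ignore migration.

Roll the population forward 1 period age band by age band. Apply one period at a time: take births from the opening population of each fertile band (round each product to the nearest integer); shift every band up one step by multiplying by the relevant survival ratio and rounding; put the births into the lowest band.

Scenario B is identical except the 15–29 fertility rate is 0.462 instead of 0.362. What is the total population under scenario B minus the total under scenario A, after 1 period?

Numbering the bands 1..4 from youngest to oldest:
— Period 1 —
Births: 820 × 0.362 = 297  |  950 × 0.238 = 226 ⇒ total 523
Band 2: 830 × 0.968 = 803
Band 3: 820 × 0.956 = 784
Band 4: 950 × 0.952 + 790 × 0.516 = 904 + 408 = 1312
Giving 523 / 803 / 784 / 1312.
Scenario A total after 1 period: 3422
Scenario B projection —
— Period 1 —
Births: 820 × 0.462 = 379  |  950 × 0.238 = 226 ⇒ total 605
Band 2: 830 × 0.968 = 803
Band 3: 820 × 0.956 = 784
Band 4: 950 × 0.952 + 790 × 0.516 = 904 + 408 = 1312
Giving 605 / 803 / 784 / 1312.
Scenario B total after 1 period: 3504
Difference B − A = 3504 − 3422 = 82

82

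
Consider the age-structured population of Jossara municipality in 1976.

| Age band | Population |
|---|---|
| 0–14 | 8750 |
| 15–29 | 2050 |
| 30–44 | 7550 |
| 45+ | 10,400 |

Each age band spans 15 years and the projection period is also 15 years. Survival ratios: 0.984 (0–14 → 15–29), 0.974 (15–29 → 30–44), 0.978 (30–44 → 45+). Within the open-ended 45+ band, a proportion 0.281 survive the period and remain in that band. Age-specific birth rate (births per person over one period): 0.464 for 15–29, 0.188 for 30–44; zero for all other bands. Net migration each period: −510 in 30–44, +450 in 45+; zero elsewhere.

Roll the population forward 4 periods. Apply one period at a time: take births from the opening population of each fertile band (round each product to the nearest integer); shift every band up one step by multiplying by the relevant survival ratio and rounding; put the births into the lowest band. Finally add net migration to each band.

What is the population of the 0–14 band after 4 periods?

Let group 1 be 0–14 through group 4 = 45+.
Period 1:
Births: 2050 × 0.464 = 951 ; 7550 × 0.188 = 1419 → 2370
Group 2: 8750 × 0.984 = 8610
Group 3: 2050 × 0.974 = 1997
Group 4: 7550 × 0.978 + 10400 × 0.281 = 7384 + 2922 = 10306
Net migration: Group 3 − 510 → 1487; Group 4 + 450 → 10756
→ [2370, 8610, 1487, 10756]
Period 2:
Births: 8610 × 0.464 = 3995 ; 1487 × 0.188 = 280 → 4275
Group 2: 2370 × 0.984 = 2332
Group 3: 8610 × 0.974 = 8386
Group 4: 1487 × 0.978 + 10756 × 0.281 = 1454 + 3022 = 4476
Net migration: Group 3 − 510 → 7876; Group 4 + 450 → 4926
→ [4275, 2332, 7876, 4926]
Period 3:
Births: 2332 × 0.464 = 1082 ; 7876 × 0.188 = 1481 → 2563
Group 2: 4275 × 0.984 = 4207
Group 3: 2332 × 0.974 = 2271
Group 4: 7876 × 0.978 + 4926 × 0.281 = 7703 + 1384 = 9087
Net migration: Group 3 − 510 → 1761; Group 4 + 450 → 9537
→ [2563, 4207, 1761, 9537]
Period 4:
Births: 4207 × 0.464 = 1952 ; 1761 × 0.188 = 331 → 2283
Group 2: 2563 × 0.984 = 2522
Group 3: 4207 × 0.974 = 4098
Group 4: 1761 × 0.978 + 9537 × 0.281 = 1722 + 2680 = 4402
Net migration: Group 3 − 510 → 3588; Group 4 + 450 → 4852
→ [2283, 2522, 3588, 4852]

2283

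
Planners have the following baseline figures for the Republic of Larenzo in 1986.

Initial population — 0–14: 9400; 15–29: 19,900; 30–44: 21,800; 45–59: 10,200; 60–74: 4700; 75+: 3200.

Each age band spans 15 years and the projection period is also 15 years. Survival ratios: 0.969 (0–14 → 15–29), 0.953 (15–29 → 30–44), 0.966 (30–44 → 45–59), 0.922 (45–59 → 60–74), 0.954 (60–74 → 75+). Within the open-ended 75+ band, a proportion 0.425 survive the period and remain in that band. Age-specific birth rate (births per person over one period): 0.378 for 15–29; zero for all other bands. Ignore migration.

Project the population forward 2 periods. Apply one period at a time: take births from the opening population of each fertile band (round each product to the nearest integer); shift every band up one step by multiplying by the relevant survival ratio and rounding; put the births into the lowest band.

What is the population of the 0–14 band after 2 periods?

3443

Numbering the groups 1..6 from youngest to oldest:
— Period 1 —
Births: 19900 × 0.378 = 7522
Group 2: 9400 × 0.969 = 9109
Group 3: 19900 × 0.953 = 18965
Group 4: 21800 × 0.966 = 21059
Group 5: 10200 × 0.922 = 9404
Group 6: 4700 × 0.954 + 3200 × 0.425 = 4484 + 1360 = 5844
Giving 7522 / 9109 / 18965 / 21059 / 9404 / 5844.
— Period 2 —
Births: 9109 × 0.378 = 3443
Group 2: 7522 × 0.969 = 7289
Group 3: 9109 × 0.953 = 8681
Group 4: 18965 × 0.966 = 18320
Group 5: 21059 × 0.922 = 19416
Group 6: 9404 × 0.954 + 5844 × 0.425 = 8971 + 2484 = 11455
Giving 3443 / 7289 / 8681 / 18320 / 19416 / 11455.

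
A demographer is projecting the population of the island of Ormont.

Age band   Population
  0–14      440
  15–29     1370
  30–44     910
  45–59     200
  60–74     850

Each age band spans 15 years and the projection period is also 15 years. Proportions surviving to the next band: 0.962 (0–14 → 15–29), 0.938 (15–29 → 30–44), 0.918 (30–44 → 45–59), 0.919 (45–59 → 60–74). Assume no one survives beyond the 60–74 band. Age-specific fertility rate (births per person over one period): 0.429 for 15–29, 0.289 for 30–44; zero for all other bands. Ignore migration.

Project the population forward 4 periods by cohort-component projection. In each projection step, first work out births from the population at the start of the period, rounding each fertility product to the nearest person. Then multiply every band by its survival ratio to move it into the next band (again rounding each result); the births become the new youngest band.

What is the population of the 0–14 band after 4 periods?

Call the groups 1 to 5, youngest first.
Period 1.
Births: 1370 × 0.429 = 588 ; 910 × 0.289 = 263 ⇒ total 851
Group 2: 440 × 0.962 = 423
Group 3: 1370 × 0.938 = 1285
Group 4: 910 × 0.918 = 835
Group 5: 200 × 0.919 = 184
→ [851, 423, 1285, 835, 184]
Period 2.
Births: 423 × 0.429 = 181 ; 1285 × 0.289 = 371 ⇒ total 552
Group 2: 851 × 0.962 = 819
Group 3: 423 × 0.938 = 397
Group 4: 1285 × 0.918 = 1180
Group 5: 835 × 0.919 = 767
→ [552, 819, 397, 1180, 767]
Period 3.
Births: 819 × 0.429 = 351 ; 397 × 0.289 = 115 ⇒ total 466
Group 2: 552 × 0.962 = 531
Group 3: 819 × 0.938 = 768
Group 4: 397 × 0.918 = 364
Group 5: 1180 × 0.919 = 1084
→ [466, 531, 768, 364, 1084]
Period 4.
Births: 531 × 0.429 = 228 ; 768 × 0.289 = 222 ⇒ total 450
Group 2: 466 × 0.962 = 448
Group 3: 531 × 0.938 = 498
Group 4: 768 × 0.918 = 705
Group 5: 364 × 0.919 = 335
→ [450, 448, 498, 705, 335]

450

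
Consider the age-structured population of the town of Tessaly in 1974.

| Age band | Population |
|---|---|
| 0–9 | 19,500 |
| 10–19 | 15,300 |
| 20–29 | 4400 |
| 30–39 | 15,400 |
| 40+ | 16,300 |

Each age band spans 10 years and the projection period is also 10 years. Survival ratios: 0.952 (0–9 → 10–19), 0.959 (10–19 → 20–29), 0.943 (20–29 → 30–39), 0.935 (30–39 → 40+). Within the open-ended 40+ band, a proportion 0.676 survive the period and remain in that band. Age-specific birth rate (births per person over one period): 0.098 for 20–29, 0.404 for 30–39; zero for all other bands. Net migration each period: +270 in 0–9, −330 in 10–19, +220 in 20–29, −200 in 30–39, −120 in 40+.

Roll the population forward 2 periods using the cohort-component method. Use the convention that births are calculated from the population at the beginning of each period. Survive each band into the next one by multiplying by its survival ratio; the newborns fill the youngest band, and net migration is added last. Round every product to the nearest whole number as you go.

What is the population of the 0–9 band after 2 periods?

[period 1]
Births: 4400 × 0.098 = 431, 15400 × 0.404 = 6222 — total 6653
10–19: 19500 × 0.952 = 18564
20–29: 15300 × 0.959 = 14673
30–39: 4400 × 0.943 = 4149
40+: 15400 × 0.935 + 16300 × 0.676 = 14399 + 11019 = 25418
Net migration: 0–9 + 270 → 6923; 10–19 − 330 → 18234; 20–29 + 220 → 14893; 30–39 − 200 → 3949; 40+ − 120 → 25298
Giving 6923 / 18234 / 14893 / 3949 / 25298.
[period 2]
Births: 14893 × 0.098 = 1460, 3949 × 0.404 = 1595 — total 3055
10–19: 6923 × 0.952 = 6591
20–29: 18234 × 0.959 = 17486
30–39: 14893 × 0.943 = 14044
40+: 3949 × 0.935 + 25298 × 0.676 = 3692 + 17101 = 20793
Net migration: 0–9 + 270 → 3325; 10–19 − 330 → 6261; 20–29 + 220 → 17706; 30–39 − 200 → 13844; 40+ − 120 → 20673
Giving 3325 / 6261 / 17706 / 13844 / 20673.

3325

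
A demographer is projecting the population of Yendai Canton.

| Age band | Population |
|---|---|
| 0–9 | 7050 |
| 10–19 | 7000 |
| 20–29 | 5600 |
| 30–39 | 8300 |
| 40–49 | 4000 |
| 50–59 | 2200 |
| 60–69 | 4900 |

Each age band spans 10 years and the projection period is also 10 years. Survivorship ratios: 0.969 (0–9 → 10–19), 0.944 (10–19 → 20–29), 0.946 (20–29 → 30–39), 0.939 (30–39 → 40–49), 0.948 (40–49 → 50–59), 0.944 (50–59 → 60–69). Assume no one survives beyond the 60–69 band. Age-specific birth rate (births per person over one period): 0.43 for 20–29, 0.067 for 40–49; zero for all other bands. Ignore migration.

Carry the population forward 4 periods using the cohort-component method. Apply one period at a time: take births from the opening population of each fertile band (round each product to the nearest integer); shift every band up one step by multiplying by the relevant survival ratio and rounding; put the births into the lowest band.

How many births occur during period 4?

1446

(Groups numbered youngest = 1 to oldest = 7.)
After projecting period 1:
Births: 5600 * 0.43 = 2408  |  4000 * 0.067 = 268 → total 2676
Group 2: 7050 * 0.969 = 6831
Group 3: 7000 * 0.944 = 6608
Group 4: 5600 * 0.946 = 5298
Group 5: 8300 * 0.939 = 7794
Group 6: 4000 * 0.948 = 3792
Group 7: 2200 * 0.944 = 2077
→ [2676, 6831, 6608, 5298, 7794, 3792, 2077]
After projecting period 2:
Births: 6608 * 0.43 = 2841  |  7794 * 0.067 = 522 → total 3363
Group 2: 2676 * 0.969 = 2593
Group 3: 6831 * 0.944 = 6448
Group 4: 6608 * 0.946 = 6251
Group 5: 5298 * 0.939 = 4975
Group 6: 7794 * 0.948 = 7389
Group 7: 3792 * 0.944 = 3580
→ [3363, 2593, 6448, 6251, 4975, 7389, 3580]
After projecting period 3:
Births: 6448 * 0.43 = 2773  |  4975 * 0.067 = 333 → total 3106
Group 2: 3363 * 0.969 = 3259
Group 3: 2593 * 0.944 = 2448
Group 4: 6448 * 0.946 = 6100
Group 5: 6251 * 0.939 = 5870
Group 6: 4975 * 0.948 = 4716
Group 7: 7389 * 0.944 = 6975
→ [3106, 3259, 2448, 6100, 5870, 4716, 6975]
After projecting period 4:
Births: 2448 * 0.43 = 1053  |  5870 * 0.067 = 393 → total 1446
Group 2: 3106 * 0.969 = 3010
Group 3: 3259 * 0.944 = 3076
Group 4: 2448 * 0.946 = 2316
Group 5: 6100 * 0.939 = 5728
Group 6: 5870 * 0.948 = 5565
Group 7: 4716 * 0.944 = 4452
→ [1446, 3010, 3076, 2316, 5728, 5565, 4452]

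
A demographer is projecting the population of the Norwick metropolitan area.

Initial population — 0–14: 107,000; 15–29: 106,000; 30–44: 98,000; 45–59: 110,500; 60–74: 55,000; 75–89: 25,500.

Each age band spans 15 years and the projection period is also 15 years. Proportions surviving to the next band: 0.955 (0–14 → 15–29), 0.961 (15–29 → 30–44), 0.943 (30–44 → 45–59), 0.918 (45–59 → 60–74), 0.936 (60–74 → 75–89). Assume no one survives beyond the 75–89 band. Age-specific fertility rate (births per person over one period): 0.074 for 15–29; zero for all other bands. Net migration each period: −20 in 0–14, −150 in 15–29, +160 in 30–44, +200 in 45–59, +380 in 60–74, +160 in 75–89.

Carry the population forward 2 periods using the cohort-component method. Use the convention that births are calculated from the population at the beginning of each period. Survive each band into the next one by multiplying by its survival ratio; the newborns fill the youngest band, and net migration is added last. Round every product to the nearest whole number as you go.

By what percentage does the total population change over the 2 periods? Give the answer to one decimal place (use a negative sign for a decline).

-22.2

Call the groups 1 to 6, youngest first.
Period 1:
Births: 106000 × 0.074 = 7844
Group 2: 107000 × 0.955 = 102185
Group 3: 106000 × 0.961 = 101866
Group 4: 98000 × 0.943 = 92414
Group 5: 110500 × 0.918 = 101439
Group 6: 55000 × 0.936 = 51480
Net migration: Group 1 − 20 → 7824; Group 2 − 150 → 102035; Group 3 + 160 → 102026; Group 4 + 200 → 92614; Group 5 + 380 → 101819; Group 6 + 160 → 51640
Giving 7824 / 102035 / 102026 / 92614 / 101819 / 51640.
Period 2:
Births: 102035 × 0.074 = 7551
Group 2: 7824 × 0.955 = 7472
Group 3: 102035 × 0.961 = 98056
Group 4: 102026 × 0.943 = 96211
Group 5: 92614 × 0.918 = 85020
Group 6: 101819 × 0.936 = 95303
Net migration: Group 1 − 20 → 7531; Group 2 − 150 → 7322; Group 3 + 160 → 98216; Group 4 + 200 → 96411; Group 5 + 380 → 85400; Group 6 + 160 → 95463
Giving 7531 / 7322 / 98216 / 96411 / 85400 / 95463.
Total: 502000 → 390343; change = -111657; percentage change = -22.2%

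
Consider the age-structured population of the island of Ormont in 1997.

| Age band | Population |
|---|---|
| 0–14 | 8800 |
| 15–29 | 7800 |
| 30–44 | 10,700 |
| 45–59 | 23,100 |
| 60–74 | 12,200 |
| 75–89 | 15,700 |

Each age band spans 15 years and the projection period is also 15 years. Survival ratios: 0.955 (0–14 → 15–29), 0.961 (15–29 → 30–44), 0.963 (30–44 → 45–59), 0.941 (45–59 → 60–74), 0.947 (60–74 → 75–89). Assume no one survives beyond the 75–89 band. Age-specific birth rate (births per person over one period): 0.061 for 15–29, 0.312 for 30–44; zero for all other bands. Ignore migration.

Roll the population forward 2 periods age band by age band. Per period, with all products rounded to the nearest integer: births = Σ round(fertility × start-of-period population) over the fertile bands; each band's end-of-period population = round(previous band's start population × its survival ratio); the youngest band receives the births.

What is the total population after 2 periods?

After projecting period 1:
Births: 7800 × 0.061 = 476, 10700 × 0.312 = 3338 → total 3814
15–29: 8800 × 0.955 = 8404
30–44: 7800 × 0.961 = 7496
45–59: 10700 × 0.963 = 10304
60–74: 23100 × 0.941 = 21737
75–89: 12200 × 0.947 = 11553
End of period: [3814, 8404, 7496, 10304, 21737, 11553]
After projecting period 2:
Births: 8404 × 0.061 = 513, 7496 × 0.312 = 2339 → total 2852
15–29: 3814 × 0.955 = 3642
30–44: 8404 × 0.961 = 8076
45–59: 7496 × 0.963 = 7219
60–74: 10304 × 0.941 = 9696
75–89: 21737 × 0.947 = 20585
End of period: [2852, 3642, 8076, 7219, 9696, 20585]
Total after period 2: 2852 + 3642 + 8076 + 7219 + 9696 + 20585 = 52070

52070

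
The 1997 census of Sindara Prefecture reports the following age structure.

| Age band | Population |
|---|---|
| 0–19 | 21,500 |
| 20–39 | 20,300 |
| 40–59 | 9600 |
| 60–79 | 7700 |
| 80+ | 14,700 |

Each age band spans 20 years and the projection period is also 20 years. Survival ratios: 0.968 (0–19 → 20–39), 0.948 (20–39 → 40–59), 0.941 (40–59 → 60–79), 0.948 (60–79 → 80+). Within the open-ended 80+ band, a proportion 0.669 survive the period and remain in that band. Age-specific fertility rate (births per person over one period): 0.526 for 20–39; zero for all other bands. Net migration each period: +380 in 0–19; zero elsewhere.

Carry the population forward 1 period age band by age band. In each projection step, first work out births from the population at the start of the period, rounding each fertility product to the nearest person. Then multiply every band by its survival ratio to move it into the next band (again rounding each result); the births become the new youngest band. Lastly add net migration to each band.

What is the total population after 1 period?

Let group 1 be 0–19 through group 5 = 80+.
Period 1:
Births: 20300 × 0.526 = 10678
Group 2: 21500 × 0.968 = 20812
Group 3: 20300 × 0.948 = 19244
Group 4: 9600 × 0.941 = 9034
Group 5: 7700 × 0.948 + 14700 × 0.669 = 7300 + 9834 = 17134
Net migration: Group 1 + 380 → 11058
→ [11058, 20812, 19244, 9034, 17134]
Total after period 1: 11058 + 20812 + 19244 + 9034 + 17134 = 77282

77282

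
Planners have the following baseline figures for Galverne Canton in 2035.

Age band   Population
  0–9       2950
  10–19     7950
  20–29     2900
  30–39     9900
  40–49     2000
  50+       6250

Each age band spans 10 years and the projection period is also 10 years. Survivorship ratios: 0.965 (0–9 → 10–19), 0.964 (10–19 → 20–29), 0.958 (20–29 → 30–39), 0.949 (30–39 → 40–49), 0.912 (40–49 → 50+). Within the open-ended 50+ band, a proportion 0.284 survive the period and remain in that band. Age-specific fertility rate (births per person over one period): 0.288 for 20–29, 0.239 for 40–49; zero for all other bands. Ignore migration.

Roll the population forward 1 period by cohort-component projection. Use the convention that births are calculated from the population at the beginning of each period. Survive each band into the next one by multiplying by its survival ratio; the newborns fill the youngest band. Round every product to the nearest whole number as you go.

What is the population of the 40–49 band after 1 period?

Numbering the bands 1..6 from youngest to oldest:
Period 1:
Births: 2900 * 0.288 = 835 ; 2000 * 0.239 = 478 → total 1313
Band 2: 2950 * 0.965 = 2847
Band 3: 7950 * 0.964 = 7664
Band 4: 2900 * 0.958 = 2778
Band 5: 9900 * 0.949 = 9395
Band 6: 2000 * 0.912 + 6250 * 0.284 = 1824 + 1775 = 3599
Population now: 0–9=1313, 10–19=2847, 20–29=7664, 30–39=2778, 40–49=9395, 50+=3599

9395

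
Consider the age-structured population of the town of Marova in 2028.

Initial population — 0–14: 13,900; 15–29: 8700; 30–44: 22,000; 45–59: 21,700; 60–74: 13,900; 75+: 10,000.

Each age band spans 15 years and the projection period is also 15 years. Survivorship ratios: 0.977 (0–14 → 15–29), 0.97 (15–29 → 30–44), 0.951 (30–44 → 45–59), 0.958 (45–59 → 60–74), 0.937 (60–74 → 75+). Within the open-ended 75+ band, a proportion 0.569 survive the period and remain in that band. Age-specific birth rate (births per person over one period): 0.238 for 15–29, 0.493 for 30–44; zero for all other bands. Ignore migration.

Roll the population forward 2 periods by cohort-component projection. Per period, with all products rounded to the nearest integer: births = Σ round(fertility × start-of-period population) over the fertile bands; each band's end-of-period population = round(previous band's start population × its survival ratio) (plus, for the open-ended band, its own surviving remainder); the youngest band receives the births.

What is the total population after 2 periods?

(Bands numbered youngest = 1 to oldest = 6.)
Period 1:
Births: 8700 * 0.238 = 2071 ; 22000 * 0.493 = 10846 — total 12917
Band 2: 13900 * 0.977 = 13580
Band 3: 8700 * 0.97 = 8439
Band 4: 22000 * 0.951 = 20922
Band 5: 21700 * 0.958 = 20789
Band 6: 13900 * 0.937 + 10000 * 0.569 = 13024 + 5690 = 18714
End of period: [12917, 13580, 8439, 20922, 20789, 18714]
Period 2:
Births: 13580 * 0.238 = 3232 ; 8439 * 0.493 = 4160 — total 7392
Band 2: 12917 * 0.977 = 12620
Band 3: 13580 * 0.97 = 13173
Band 4: 8439 * 0.951 = 8025
Band 5: 20922 * 0.958 = 20043
Band 6: 20789 * 0.937 + 18714 * 0.569 = 19479 + 10648 = 30127
End of period: [7392, 12620, 13173, 8025, 20043, 30127]
Total after period 2: 7392 + 12620 + 13173 + 8025 + 20043 + 30127 = 91380

91380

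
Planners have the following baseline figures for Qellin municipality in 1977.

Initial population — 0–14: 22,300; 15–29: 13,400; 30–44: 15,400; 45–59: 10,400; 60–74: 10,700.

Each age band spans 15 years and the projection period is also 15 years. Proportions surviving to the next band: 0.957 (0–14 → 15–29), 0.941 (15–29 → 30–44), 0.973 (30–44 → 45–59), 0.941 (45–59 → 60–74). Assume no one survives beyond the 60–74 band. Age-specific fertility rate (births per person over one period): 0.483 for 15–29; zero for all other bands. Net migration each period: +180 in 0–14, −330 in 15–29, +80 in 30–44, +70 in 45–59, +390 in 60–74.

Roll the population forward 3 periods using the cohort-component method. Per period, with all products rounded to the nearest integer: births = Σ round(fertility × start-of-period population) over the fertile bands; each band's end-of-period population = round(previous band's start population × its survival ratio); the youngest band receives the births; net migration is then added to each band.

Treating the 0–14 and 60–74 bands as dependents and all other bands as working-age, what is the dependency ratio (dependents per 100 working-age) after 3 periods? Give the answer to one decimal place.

Numbering the groups 1..5 from youngest to oldest:
Period 1.
Births: 13400 × 0.483 = 6472
Group 2: 22300 × 0.957 = 21341
Group 3: 13400 × 0.941 = 12609
Group 4: 15400 × 0.973 = 14984
Group 5: 10400 × 0.941 = 9786
Net migration: Group 1 + 180 → 6652; Group 2 − 330 → 21011; Group 3 + 80 → 12689; Group 4 + 70 → 15054; Group 5 + 390 → 10176
Population now: 0–14=6652, 15–29=21011, 30–44=12689, 45–59=15054, 60–74=10176
Period 2.
Births: 21011 × 0.483 = 10148
Group 2: 6652 × 0.957 = 6366
Group 3: 21011 × 0.941 = 19771
Group 4: 12689 × 0.973 = 12346
Group 5: 15054 × 0.941 = 14166
Net migration: Group 1 + 180 → 10328; Group 2 − 330 → 6036; Group 3 + 80 → 19851; Group 4 + 70 → 12416; Group 5 + 390 → 14556
Population now: 0–14=10328, 15–29=6036, 30–44=19851, 45–59=12416, 60–74=14556
Period 3.
Births: 6036 × 0.483 = 2915
Group 2: 10328 × 0.957 = 9884
Group 3: 6036 × 0.941 = 5680
Group 4: 19851 × 0.973 = 19315
Group 5: 12416 × 0.941 = 11683
Net migration: Group 1 + 180 → 3095; Group 2 − 330 → 9554; Group 3 + 80 → 5760; Group 4 + 70 → 19385; Group 5 + 390 → 12073
Population now: 0–14=3095, 15–29=9554, 30–44=5760, 45–59=19385, 60–74=12073
Dependents (band 0–14 + band 60–74) = 3095 + 12073 = 15168; working-age = 34699; ratio = 15168/34699 × 100 = 43.7

43.7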